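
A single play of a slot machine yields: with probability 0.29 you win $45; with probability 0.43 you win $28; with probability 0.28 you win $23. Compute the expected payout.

E[payout] = 45·0.29 + 28·0.43 + 23·0.28
 = 13.05 + 12.04 + 6.44
 = 31.53

31.53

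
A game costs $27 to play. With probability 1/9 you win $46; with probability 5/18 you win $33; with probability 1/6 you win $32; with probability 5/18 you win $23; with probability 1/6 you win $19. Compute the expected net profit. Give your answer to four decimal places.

E[payout] = 46·1/9 + 33·5/18 + 32·1/6 + 23·5/18 + 19·1/6
 = 46/9 + 55/6 + 16/3 + 115/18 + 19/6
 = 175/6
Net = 175/6 - 27 = 13/6

2.1667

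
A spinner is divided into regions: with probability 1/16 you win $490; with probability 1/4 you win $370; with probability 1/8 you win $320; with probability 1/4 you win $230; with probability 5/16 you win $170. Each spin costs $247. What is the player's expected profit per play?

26.75

E[payout] = 490·1/16 + 370·1/4 + 320·1/8 + 230·1/4 + 170·5/16
 = 245/8 + 185/2 + 40 + 115/2 + 425/8
 = 1095/4
Net = 1095/4 - 247 = 107/4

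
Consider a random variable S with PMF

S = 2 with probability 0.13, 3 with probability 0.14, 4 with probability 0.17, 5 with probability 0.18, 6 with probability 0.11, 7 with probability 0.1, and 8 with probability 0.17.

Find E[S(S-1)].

23.76

E[S(S-1)] = Σ s(s-1)·P(S=s)
 = 2·0.13 + 6·0.14 + 12·0.17 + 20·0.18 + 30·0.11 + 42·0.1 + 56·0.17
 = 0.26 + 0.84 + 2.04 + 3.6 + 3.3 + 4.2 + 9.52
 = 23.76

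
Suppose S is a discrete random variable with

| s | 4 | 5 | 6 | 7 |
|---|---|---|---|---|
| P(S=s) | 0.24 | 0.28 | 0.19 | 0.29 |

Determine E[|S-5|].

E[|S-5|] = Σ |s-5|·P(S=s)
 = 1·0.24 + 0·0.28 + 1·0.19 + 2·0.29
 = 0.24 + 0 + 0.19 + 0.58
 = 1.01

1.01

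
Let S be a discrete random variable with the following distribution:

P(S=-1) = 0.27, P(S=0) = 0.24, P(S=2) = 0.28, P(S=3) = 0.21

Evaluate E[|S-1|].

E[|S-1|] = Σ |s-1|·P(S=s)
 = 2·0.27 + 1·0.24 + 1·0.28 + 2·0.21
 = 0.54 + 0.24 + 0.28 + 0.42
 = 1.48

1.48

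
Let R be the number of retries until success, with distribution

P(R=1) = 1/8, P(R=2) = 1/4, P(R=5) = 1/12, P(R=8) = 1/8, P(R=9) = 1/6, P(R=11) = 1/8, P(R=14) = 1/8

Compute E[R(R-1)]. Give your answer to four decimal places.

E[R(R-1)] = Σ r(r-1)·P(R=r)
 = 0·1/8 + 2·1/4 + 20·1/12 + 56·1/8 + 72·1/6 + 110·1/8 + 182·1/8
 = 0 + 1/2 + 5/3 + 7 + 12 + 55/4 + 91/4
 = 173/3

57.6667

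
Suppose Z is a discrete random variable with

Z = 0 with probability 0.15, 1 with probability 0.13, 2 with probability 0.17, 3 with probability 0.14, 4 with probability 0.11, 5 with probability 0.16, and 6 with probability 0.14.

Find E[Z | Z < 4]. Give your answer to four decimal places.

1.5085

P(Z < 4) = 0.15 + 0.13 + 0.17 + 0.14 = 0.59.
E[Z | Z < 4] = [0·0.15 + 1·0.13 + 2·0.17 + 3·0.14] / 0.59
 = 0.89 / 0.59
 = 89/59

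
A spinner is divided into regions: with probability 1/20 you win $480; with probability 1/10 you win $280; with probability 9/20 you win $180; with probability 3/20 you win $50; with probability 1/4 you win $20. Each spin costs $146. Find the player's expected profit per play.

E[payout] = 480·1/20 + 280·1/10 + 180·9/20 + 50·3/20 + 20·1/4
 = 24 + 28 + 81 + 15/2 + 5
 = 291/2
Net = 291/2 - 146 = -1/2

-0.5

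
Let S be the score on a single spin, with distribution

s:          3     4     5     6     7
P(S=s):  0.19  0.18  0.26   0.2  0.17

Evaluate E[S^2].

26.62

E[S^2] = Σ s^2·P(S=s)
 = 9·0.19 + 16·0.18 + 25·0.26 + 36·0.2 + 49·0.17
 = 1.71 + 2.88 + 6.5 + 7.2 + 8.33
 = 26.62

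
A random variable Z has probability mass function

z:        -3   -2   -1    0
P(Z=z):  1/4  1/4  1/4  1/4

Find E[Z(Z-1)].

E[Z(Z-1)] = Σ z(z-1)·P(Z=z)
 = 12·1/4 + 6·1/4 + 2·1/4 + 0·1/4
 = 3 + 3/2 + 1/2 + 0
 = 5

5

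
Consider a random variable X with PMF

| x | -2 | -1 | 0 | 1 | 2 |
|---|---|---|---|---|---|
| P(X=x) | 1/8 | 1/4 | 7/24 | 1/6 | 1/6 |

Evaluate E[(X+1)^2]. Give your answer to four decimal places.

E[(X+1)^2] = Σ (x+1)^2·P(X=x)
 = 1·1/8 + 0·1/4 + 1·7/24 + 4·1/6 + 9·1/6
 = 1/8 + 0 + 7/24 + 2/3 + 3/2
 = 31/12

2.5833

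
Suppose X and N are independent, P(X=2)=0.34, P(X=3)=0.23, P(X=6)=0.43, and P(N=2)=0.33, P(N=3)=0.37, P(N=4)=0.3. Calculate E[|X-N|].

1.7776

E[|X-N|] = Σ_x Σ_n |x-n| · P(X=x)P(N=n)
 = 0·0.1122 + 1·0.1258 + 2·0.102 + 1·0.0759 + 0·0.0851 + 1·0.069 + 4·0.1419 + 3·0.1591 + 2·0.129
 = 0 + 0.1258 + 0.204 + 0.0759 + 0 + 0.069 + 0.5676 + 0.4773 + 0.258
 = 1.7776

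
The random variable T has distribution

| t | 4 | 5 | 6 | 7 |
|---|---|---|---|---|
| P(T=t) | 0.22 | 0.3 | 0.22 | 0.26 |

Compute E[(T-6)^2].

E[(T-6)^2] = Σ (t-6)^2·P(T=t)
 = 4·0.22 + 1·0.3 + 0·0.22 + 1·0.26
 = 0.88 + 0.3 + 0 + 0.26
 = 1.44

1.44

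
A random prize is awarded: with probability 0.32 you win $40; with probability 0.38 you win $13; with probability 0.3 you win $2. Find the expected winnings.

18.34

E[payout] = 40·0.32 + 13·0.38 + 2·0.3
 = 12.8 + 4.94 + 0.6
 = 18.34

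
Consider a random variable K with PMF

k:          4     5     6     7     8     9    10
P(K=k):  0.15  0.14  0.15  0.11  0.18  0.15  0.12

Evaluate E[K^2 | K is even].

P(K is even) = 0.15 + 0.15 + 0.18 + 0.12 = 0.6.
E[K^2 | K is even] = [16·0.15 + 36·0.15 + 64·0.18 + 100·0.12] / 0.6
 = 31.32 / 0.6
 = 261/5

52.2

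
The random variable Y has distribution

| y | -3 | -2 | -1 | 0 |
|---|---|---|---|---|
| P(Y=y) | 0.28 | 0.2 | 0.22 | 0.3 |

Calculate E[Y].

E[Y] = Σ y·P(Y=y)
 = (-3)·0.28 + (-2)·0.2 + (-1)·0.22 + 0·0.3
 = (-0.84) + (-0.4) + (-0.22) + 0
 = -1.46

-1.46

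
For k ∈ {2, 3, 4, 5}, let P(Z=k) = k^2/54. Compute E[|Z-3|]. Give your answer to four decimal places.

1.2963

E[|Z-3|] = Σ |z-3|·P(Z=z)
 = 1·2/27 + 0·1/6 + 1·8/27 + 2·25/54
 = 2/27 + 0 + 8/27 + 25/27
 = 35/27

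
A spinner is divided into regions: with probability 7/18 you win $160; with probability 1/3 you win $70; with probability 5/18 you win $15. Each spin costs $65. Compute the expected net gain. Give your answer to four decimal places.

24.7222

E[payout] = 160·7/18 + 70·1/3 + 15·5/18
 = 560/9 + 70/3 + 25/6
 = 1615/18
Net = 1615/18 - 65 = 445/18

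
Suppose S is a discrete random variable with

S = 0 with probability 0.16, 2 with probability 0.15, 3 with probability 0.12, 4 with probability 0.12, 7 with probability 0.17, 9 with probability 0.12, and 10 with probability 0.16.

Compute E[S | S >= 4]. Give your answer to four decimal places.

P(S >= 4) = 0.12 + 0.17 + 0.12 + 0.16 = 0.57.
E[S | S >= 4] = [4·0.12 + 7·0.17 + 9·0.12 + 10·0.16] / 0.57
 = 4.35 / 0.57
 = 145/19

7.6316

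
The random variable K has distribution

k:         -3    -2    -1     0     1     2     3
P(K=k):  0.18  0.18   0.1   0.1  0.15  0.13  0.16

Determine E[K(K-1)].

4.66

E[K(K-1)] = Σ k(k-1)·P(K=k)
 = 12·0.18 + 6·0.18 + 2·0.1 + 0·0.1 + 0·0.15 + 2·0.13 + 6·0.16
 = 2.16 + 1.08 + 0.2 + 0 + 0 + 0.26 + 0.96
 = 4.66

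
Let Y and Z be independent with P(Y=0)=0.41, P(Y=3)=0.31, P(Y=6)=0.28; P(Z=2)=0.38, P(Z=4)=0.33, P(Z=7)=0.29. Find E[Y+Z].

E[Y+Z] = Σ_y Σ_z (y+z) · P(Y=y)P(Z=z)
 = 2·0.1558 + 4·0.1353 + 7·0.1189 + 5·0.1178 + 7·0.1023 + 10·0.0899 + 8·0.1064 + 10·0.0924 + 13·0.0812
 = 0.3116 + 0.5412 + 0.8323 + 0.589 + 0.7161 + 0.899 + 0.8512 + 0.924 + 1.0556
 = 6.72

6.72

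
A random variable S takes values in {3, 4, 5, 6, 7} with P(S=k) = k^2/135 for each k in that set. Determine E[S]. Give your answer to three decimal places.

E[S] = Σ s·P(S=s)
 = 3·1/15 + 4·16/135 + 5·5/27 + 6·4/15 + 7·49/135
 = 1/5 + 64/135 + 25/27 + 8/5 + 343/135
 = 155/27

5.741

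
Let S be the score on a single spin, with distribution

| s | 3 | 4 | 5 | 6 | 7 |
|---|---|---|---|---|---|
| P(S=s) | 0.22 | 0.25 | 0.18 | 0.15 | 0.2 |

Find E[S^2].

E[S^2] = Σ s^2·P(S=s)
 = 9·0.22 + 16·0.25 + 25·0.18 + 36·0.15 + 49·0.2
 = 1.98 + 4 + 4.5 + 5.4 + 9.8
 = 25.68

25.68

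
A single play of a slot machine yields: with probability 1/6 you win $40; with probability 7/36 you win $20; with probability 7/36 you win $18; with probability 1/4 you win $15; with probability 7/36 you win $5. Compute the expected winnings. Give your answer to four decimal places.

18.7778

E[payout] = 40·1/6 + 20·7/36 + 18·7/36 + 15·1/4 + 5·7/36
 = 20/3 + 35/9 + 7/2 + 15/4 + 35/36
 = 169/9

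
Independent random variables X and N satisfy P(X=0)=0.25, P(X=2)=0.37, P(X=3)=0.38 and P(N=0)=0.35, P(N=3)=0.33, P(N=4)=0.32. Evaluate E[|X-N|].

1.706

E[|X-N|] = Σ_x Σ_n |x-n| · P(X=x)P(N=n)
 = 0·0.0875 + 3·0.0825 + 4·0.08 + 2·0.1295 + 1·0.1221 + 2·0.1184 + 3·0.133 + 0·0.1254 + 1·0.1216
 = 0 + 0.2475 + 0.32 + 0.259 + 0.1221 + 0.2368 + 0.399 + 0 + 0.1216
 = 1.706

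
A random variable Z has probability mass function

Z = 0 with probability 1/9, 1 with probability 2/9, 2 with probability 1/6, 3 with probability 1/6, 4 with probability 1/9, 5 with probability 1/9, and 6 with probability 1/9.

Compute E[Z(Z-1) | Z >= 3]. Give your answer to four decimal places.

15.7778

P(Z >= 3) = 1/6 + 1/9 + 1/9 + 1/9 = 1/2.
E[Z(Z-1) | Z >= 3] = [6·1/6 + 12·1/9 + 20·1/9 + 30·1/9] / (1/2)
 = 71/9 / (1/2)
 = 142/9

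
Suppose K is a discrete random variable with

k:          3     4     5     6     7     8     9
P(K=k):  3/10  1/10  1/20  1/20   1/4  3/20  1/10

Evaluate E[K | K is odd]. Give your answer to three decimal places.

5.429

P(K is odd) = 3/10 + 1/20 + 1/4 + 1/10 = 7/10.
E[K | K is odd] = [3·3/10 + 5·1/20 + 7·1/4 + 9·1/10] / (7/10)
 = 19/5 / (7/10)
 = 38/7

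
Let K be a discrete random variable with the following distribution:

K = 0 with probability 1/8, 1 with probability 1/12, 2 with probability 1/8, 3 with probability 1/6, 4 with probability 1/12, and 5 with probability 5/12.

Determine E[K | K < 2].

P(K < 2) = 1/8 + 1/12 = 5/24.
E[K | K < 2] = [0·1/8 + 1·1/12] / (5/24)
 = 1/12 / (5/24)
 = 2/5

0.4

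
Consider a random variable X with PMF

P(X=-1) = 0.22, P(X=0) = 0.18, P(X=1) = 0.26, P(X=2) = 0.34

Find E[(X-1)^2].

1.4

E[(X-1)^2] = Σ (x-1)^2·P(X=x)
 = 4·0.22 + 1·0.18 + 0·0.26 + 1·0.34
 = 0.88 + 0.18 + 0 + 0.34
 = 1.4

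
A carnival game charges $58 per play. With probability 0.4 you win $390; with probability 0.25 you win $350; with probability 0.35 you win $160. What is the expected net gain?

E[payout] = 390·0.4 + 350·0.25 + 160·0.35
 = 156 + 87.5 + 56
 = 299.5
Net = 299.5 - 58 = 241.5

241.5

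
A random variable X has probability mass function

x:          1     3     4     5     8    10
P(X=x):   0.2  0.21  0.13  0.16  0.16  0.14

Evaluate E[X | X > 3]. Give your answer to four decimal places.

6.7797

P(X > 3) = 0.13 + 0.16 + 0.16 + 0.14 = 0.59.
E[X | X > 3] = [4·0.13 + 5·0.16 + 8·0.16 + 10·0.14] / 0.59
 = 4 / 0.59
 = 400/59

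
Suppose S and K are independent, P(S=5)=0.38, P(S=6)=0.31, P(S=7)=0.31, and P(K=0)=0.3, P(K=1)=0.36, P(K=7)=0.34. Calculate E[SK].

16.2482

E[SK] = Σ_s Σ_k sk · P(S=s)P(K=k)
 = 0·0.114 + 5·0.1368 + 35·0.1292 + 0·0.093 + 6·0.1116 + 42·0.1054 + 0·0.093 + 7·0.1116 + 49·0.1054
 = 0 + 0.684 + 4.522 + 0 + 0.6696 + 4.4268 + 0 + 0.7812 + 5.1646
 = 16.2482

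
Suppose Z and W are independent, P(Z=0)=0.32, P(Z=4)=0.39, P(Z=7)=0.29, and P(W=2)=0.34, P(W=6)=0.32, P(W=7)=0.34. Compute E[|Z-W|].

3.092

E[|Z-W|] = Σ_z Σ_w |z-w| · P(Z=z)P(W=w)
 = 2·0.1088 + 6·0.1024 + 7·0.1088 + 2·0.1326 + 2·0.1248 + 3·0.1326 + 5·0.0986 + 1·0.0928 + 0·0.0986
 = 0.2176 + 0.6144 + 0.7616 + 0.2652 + 0.2496 + 0.3978 + 0.493 + 0.0928 + 0
 = 3.092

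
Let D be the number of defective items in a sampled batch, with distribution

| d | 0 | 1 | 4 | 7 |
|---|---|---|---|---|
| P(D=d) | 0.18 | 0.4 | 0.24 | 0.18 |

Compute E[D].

2.62

E[D] = Σ d·P(D=d)
 = 0·0.18 + 1·0.4 + 4·0.24 + 7·0.18
 = 0 + 0.4 + 0.96 + 1.26
 = 2.62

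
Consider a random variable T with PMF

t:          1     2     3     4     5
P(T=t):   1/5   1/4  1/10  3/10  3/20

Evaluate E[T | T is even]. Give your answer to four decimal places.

3.0909

P(T is even) = 1/4 + 3/10 = 11/20.
E[T | T is even] = [2·1/4 + 4·3/10] / (11/20)
 = 17/10 / (11/20)
 = 34/11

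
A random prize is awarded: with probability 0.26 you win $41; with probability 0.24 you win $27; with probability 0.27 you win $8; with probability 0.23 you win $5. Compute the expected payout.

20.45

E[payout] = 41·0.26 + 27·0.24 + 8·0.27 + 5·0.23
 = 10.66 + 6.48 + 2.16 + 1.15
 = 20.45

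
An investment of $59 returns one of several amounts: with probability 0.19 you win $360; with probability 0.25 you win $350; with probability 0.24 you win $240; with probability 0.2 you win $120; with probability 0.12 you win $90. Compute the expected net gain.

189.3

E[payout] = 360·0.19 + 350·0.25 + 240·0.24 + 120·0.2 + 90·0.12
 = 68.4 + 87.5 + 57.6 + 24 + 10.8
 = 248.3
Net = 248.3 - 59 = 189.3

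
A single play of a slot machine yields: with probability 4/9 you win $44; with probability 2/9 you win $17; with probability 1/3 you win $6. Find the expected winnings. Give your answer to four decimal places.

E[payout] = 44·4/9 + 17·2/9 + 6·1/3
 = 176/9 + 34/9 + 2
 = 76/3

25.3333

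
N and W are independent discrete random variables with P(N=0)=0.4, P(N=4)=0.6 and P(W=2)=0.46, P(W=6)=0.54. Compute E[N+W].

6.56

E[N+W] = Σ_n Σ_w (n+w) · P(N=n)P(W=w)
 = 2·0.184 + 6·0.216 + 6·0.276 + 10·0.324
 = 0.368 + 1.296 + 1.656 + 3.24
 = 6.56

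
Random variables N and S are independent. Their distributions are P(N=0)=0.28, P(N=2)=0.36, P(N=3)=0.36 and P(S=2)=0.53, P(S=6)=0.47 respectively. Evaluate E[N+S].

5.68

E[N+S] = Σ_n Σ_s (n+s) · P(N=n)P(S=s)
 = 2·0.1484 + 6·0.1316 + 4·0.1908 + 8·0.1692 + 5·0.1908 + 9·0.1692
 = 0.2968 + 0.7896 + 0.7632 + 1.3536 + 0.954 + 1.5228
 = 5.68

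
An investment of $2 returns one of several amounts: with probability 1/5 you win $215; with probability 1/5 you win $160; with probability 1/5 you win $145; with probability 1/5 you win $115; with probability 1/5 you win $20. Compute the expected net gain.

E[payout] = 215·1/5 + 160·1/5 + 145·1/5 + 115·1/5 + 20·1/5
 = 43 + 32 + 29 + 23 + 4
 = 131
Net = 131 - 2 = 129

129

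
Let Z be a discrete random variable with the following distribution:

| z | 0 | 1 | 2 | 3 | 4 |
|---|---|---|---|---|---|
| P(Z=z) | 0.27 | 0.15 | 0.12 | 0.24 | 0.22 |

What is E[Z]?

1.99

E[Z] = Σ z·P(Z=z)
 = 0·0.27 + 1·0.15 + 2·0.12 + 3·0.24 + 4·0.22
 = 0 + 0.15 + 0.24 + 0.72 + 0.88
 = 1.99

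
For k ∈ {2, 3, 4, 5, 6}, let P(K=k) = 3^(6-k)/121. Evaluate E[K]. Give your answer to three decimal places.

2.479

E[K] = Σ k·P(K=k)
 = 2·81/121 + 3·27/121 + 4·9/121 + 5·3/121 + 6·1/121
 = 162/121 + 81/121 + 36/121 + 15/121 + 6/121
 = 300/121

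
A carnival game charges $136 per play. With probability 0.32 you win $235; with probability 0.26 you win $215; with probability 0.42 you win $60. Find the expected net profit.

20.3

E[payout] = 235·0.32 + 215·0.26 + 60·0.42
 = 75.2 + 55.9 + 25.2
 = 156.3
Net = 156.3 - 136 = 20.3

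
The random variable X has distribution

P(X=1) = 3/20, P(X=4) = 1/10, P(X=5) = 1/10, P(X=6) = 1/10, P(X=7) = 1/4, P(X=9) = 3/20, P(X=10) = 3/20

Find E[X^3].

E[X^3] = Σ x^3·P(X=x)
 = 1·3/20 + 64·1/10 + 125·1/10 + 216·1/10 + 343·1/4 + 729·3/20 + 1000·3/20
 = 3/20 + 32/5 + 25/2 + 108/5 + 343/4 + 2187/20 + 150
 = 1543/4

385.75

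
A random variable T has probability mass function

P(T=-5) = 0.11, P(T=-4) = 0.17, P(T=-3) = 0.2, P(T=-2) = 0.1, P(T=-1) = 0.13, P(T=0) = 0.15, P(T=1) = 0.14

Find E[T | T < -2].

P(T < -2) = 0.11 + 0.17 + 0.2 = 0.48.
E[T | T < -2] = [(-5)·0.11 + (-4)·0.17 + (-3)·0.2] / 0.48
 = -1.83 / 0.48
 = -61/16

-3.8125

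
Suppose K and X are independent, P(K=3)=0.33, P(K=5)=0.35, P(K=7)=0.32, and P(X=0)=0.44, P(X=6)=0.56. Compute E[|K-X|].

3.1208

E[|K-X|] = Σ_k Σ_x |k-x| · P(K=k)P(X=x)
 = 3·0.1452 + 3·0.1848 + 5·0.154 + 1·0.196 + 7·0.1408 + 1·0.1792
 = 0.4356 + 0.5544 + 0.77 + 0.196 + 0.9856 + 0.1792
 = 3.1208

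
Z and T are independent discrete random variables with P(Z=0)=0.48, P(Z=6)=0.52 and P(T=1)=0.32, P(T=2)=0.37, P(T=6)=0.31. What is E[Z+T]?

E[Z+T] = Σ_z Σ_t (z+t) · P(Z=z)P(T=t)
 = 1·0.1536 + 2·0.1776 + 6·0.1488 + 7·0.1664 + 8·0.1924 + 12·0.1612
 = 0.1536 + 0.3552 + 0.8928 + 1.1648 + 1.5392 + 1.9344
 = 6.04

6.04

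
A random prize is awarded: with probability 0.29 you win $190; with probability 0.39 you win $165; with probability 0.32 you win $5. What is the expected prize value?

E[payout] = 190·0.29 + 165·0.39 + 5·0.32
 = 55.1 + 64.35 + 1.6
 = 121.05

121.05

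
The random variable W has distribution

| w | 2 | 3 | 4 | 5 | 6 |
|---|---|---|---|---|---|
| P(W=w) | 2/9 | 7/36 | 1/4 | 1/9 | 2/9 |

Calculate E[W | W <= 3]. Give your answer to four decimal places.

2.4667

P(W <= 3) = 2/9 + 7/36 = 5/12.
E[W | W <= 3] = [2·2/9 + 3·7/36] / (5/12)
 = 37/36 / (5/12)
 = 37/15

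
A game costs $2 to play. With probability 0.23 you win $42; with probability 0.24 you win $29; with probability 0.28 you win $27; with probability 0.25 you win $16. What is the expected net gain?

E[payout] = 42·0.23 + 29·0.24 + 27·0.28 + 16·0.25
 = 9.66 + 6.96 + 7.56 + 4
 = 28.18
Net = 28.18 - 2 = 26.18

26.18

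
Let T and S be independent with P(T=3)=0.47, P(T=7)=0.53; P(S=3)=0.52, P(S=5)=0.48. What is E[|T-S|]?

E[|T-S|] = Σ_t Σ_s |t-s| · P(T=t)P(S=s)
 = 0·0.2444 + 2·0.2256 + 4·0.2756 + 2·0.2544
 = 0 + 0.4512 + 1.1024 + 0.5088
 = 2.0624

2.0624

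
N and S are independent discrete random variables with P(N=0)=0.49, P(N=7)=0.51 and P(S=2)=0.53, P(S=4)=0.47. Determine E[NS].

E[NS] = Σ_n Σ_s ns · P(N=n)P(S=s)
 = 0·0.2597 + 0·0.2303 + 14·0.2703 + 28·0.2397
 = 0 + 0 + 3.7842 + 6.7116
 = 10.4958

10.4958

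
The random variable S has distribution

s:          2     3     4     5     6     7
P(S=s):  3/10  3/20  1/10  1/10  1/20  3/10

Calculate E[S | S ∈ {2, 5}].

2.75

P(S ∈ {2, 5}) = 3/10 + 1/10 = 2/5.
E[S | S ∈ {2, 5}] = [2·3/10 + 5·1/10] / (2/5)
 = 11/10 / (2/5)
 = 11/4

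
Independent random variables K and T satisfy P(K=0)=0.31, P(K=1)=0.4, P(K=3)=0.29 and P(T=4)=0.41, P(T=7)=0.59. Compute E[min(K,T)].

1.27

E[min(K,T)] = Σ_k Σ_t min(k,t) · P(K=k)P(T=t)
 = 0·0.1271 + 0·0.1829 + 1·0.164 + 1·0.236 + 3·0.1189 + 3·0.1711
 = 0 + 0 + 0.164 + 0.236 + 0.3567 + 0.5133
 = 1.27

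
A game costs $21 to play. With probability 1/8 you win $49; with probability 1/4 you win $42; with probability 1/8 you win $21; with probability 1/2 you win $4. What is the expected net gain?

0.25

E[payout] = 49·1/8 + 42·1/4 + 21·1/8 + 4·1/2
 = 49/8 + 21/2 + 21/8 + 2
 = 85/4
Net = 85/4 - 21 = 1/4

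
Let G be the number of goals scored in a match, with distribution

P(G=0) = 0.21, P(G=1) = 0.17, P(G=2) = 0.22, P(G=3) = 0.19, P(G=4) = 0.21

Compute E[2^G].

E[2^G] = Σ 2^g·P(G=g)
 = 1·0.21 + 2·0.17 + 4·0.22 + 8·0.19 + 16·0.21
 = 0.21 + 0.34 + 0.88 + 1.52 + 3.36
 = 6.31

6.31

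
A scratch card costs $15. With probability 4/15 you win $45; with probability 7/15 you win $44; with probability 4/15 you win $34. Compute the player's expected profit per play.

E[payout] = 45·4/15 + 44·7/15 + 34·4/15
 = 12 + 308/15 + 136/15
 = 208/5
Net = 208/5 - 15 = 133/5

26.6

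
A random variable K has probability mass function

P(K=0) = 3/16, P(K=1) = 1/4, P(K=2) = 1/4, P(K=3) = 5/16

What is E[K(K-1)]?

E[K(K-1)] = Σ k(k-1)·P(K=k)
 = 0·3/16 + 0·1/4 + 2·1/4 + 6·5/16
 = 0 + 0 + 1/2 + 15/8
 = 19/8

2.375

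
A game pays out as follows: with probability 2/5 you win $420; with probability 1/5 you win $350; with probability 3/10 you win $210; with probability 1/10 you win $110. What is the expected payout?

E[payout] = 420·2/5 + 350·1/5 + 210·3/10 + 110·1/10
 = 168 + 70 + 63 + 11
 = 312

312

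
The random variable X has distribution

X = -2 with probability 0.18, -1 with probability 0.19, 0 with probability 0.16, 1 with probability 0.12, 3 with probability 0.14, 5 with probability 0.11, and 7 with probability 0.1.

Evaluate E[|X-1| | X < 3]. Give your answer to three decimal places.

P(X < 3) = 0.18 + 0.19 + 0.16 + 0.12 = 0.65.
E[|X-1| | X < 3] = [3·0.18 + 2·0.19 + 1·0.16 + 0·0.12] / 0.65
 = 1.08 / 0.65
 = 108/65

1.662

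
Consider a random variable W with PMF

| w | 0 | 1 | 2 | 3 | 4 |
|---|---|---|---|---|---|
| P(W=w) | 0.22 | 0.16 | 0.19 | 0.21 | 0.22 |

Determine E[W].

2.05

E[W] = Σ w·P(W=w)
 = 0·0.22 + 1·0.16 + 2·0.19 + 3·0.21 + 4·0.22
 = 0 + 0.16 + 0.38 + 0.63 + 0.88
 = 2.05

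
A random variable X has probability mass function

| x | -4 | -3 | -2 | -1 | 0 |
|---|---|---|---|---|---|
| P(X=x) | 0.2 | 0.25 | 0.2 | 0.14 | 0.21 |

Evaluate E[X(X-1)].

E[X(X-1)] = Σ x(x-1)·P(X=x)
 = 20·0.2 + 12·0.25 + 6·0.2 + 2·0.14 + 0·0.21
 = 4 + 3 + 1.2 + 0.28 + 0
 = 8.48

8.48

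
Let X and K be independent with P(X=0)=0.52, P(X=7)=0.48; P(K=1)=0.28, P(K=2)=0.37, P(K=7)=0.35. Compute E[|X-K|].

E[|X-K|] = Σ_x Σ_k |x-k| · P(X=x)P(K=k)
 = 1·0.1456 + 2·0.1924 + 7·0.182 + 6·0.1344 + 5·0.1776 + 0·0.168
 = 0.1456 + 0.3848 + 1.274 + 0.8064 + 0.888 + 0
 = 3.4988

3.4988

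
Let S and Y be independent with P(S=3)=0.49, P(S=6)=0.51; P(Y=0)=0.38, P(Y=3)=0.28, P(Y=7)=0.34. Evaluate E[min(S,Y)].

E[min(S,Y)] = Σ_s Σ_y min(s,y) · P(S=s)P(Y=y)
 = 0·0.1862 + 3·0.1372 + 3·0.1666 + 0·0.1938 + 3·0.1428 + 6·0.1734
 = 0 + 0.4116 + 0.4998 + 0 + 0.4284 + 1.0404
 = 2.3802

2.3802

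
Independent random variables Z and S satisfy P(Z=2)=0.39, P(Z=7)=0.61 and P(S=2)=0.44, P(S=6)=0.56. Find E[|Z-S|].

2.5572

E[|Z-S|] = Σ_z Σ_s |z-s| · P(Z=z)P(S=s)
 = 0·0.1716 + 4·0.2184 + 5·0.2684 + 1·0.3416
 = 0 + 0.8736 + 1.342 + 0.3416
 = 2.5572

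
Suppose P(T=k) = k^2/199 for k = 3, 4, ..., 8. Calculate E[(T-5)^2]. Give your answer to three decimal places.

E[(T-5)^2] = Σ (t-5)^2·P(T=t)
 = 4·9/199 + 1·16/199 + 0·25/199 + 1·36/199 + 4·49/199 + 9·64/199
 = 36/199 + 16/199 + 0 + 36/199 + 196/199 + 576/199
 = 860/199

4.322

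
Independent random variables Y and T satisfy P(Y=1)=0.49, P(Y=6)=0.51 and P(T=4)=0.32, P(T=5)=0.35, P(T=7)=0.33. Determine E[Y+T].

E[Y+T] = Σ_y Σ_t (y+t) · P(Y=y)P(T=t)
 = 5·0.1568 + 6·0.1715 + 8·0.1617 + 10·0.1632 + 11·0.1785 + 13·0.1683
 = 0.784 + 1.029 + 1.2936 + 1.632 + 1.9635 + 2.1879
 = 8.89

8.89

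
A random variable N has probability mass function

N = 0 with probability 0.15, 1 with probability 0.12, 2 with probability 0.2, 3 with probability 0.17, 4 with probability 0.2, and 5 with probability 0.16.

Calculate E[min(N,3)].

2.11

E[min(N,3)] = Σ min(n,3)·P(N=n)
 = 0·0.15 + 1·0.12 + 2·0.2 + 3·0.17 + 3·0.2 + 3·0.16
 = 0 + 0.12 + 0.4 + 0.51 + 0.6 + 0.48
 = 2.11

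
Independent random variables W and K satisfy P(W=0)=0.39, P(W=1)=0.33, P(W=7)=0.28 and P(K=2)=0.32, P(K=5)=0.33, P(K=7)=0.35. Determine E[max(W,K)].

E[max(W,K)] = Σ_w Σ_k max(w,k) · P(W=w)P(K=k)
 = 2·0.1248 + 5·0.1287 + 7·0.1365 + 2·0.1056 + 5·0.1089 + 7·0.1155 + 7·0.0896 + 7·0.0924 + 7·0.098
 = 0.2496 + 0.6435 + 0.9555 + 0.2112 + 0.5445 + 0.8085 + 0.6272 + 0.6468 + 0.686
 = 5.3728

5.3728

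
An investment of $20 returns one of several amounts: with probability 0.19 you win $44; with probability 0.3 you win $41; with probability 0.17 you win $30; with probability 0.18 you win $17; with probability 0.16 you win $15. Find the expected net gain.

E[payout] = 44·0.19 + 41·0.3 + 30·0.17 + 17·0.18 + 15·0.16
 = 8.36 + 12.3 + 5.1 + 3.06 + 2.4
 = 31.22
Net = 31.22 - 20 = 11.22

11.22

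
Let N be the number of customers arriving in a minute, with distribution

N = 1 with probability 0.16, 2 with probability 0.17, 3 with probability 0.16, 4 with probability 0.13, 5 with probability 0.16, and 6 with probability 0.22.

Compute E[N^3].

E[N^3] = Σ n^3·P(N=n)
 = 1·0.16 + 8·0.17 + 27·0.16 + 64·0.13 + 125·0.16 + 216·0.22
 = 0.16 + 1.36 + 4.32 + 8.32 + 20 + 47.52
 = 81.68

81.68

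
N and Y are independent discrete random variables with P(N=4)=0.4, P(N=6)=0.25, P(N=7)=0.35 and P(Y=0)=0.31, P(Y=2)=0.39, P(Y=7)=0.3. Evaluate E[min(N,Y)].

2.445

E[min(N,Y)] = Σ_n Σ_y min(n,y) · P(N=n)P(Y=y)
 = 0·0.124 + 2·0.156 + 4·0.12 + 0·0.0775 + 2·0.0975 + 6·0.075 + 0·0.1085 + 2·0.1365 + 7·0.105
 = 0 + 0.312 + 0.48 + 0 + 0.195 + 0.45 + 0 + 0.273 + 0.735
 = 2.445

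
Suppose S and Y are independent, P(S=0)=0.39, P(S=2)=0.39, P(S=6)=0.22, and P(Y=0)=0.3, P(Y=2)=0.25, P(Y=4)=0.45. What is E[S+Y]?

4.4

E[S+Y] = Σ_s Σ_y (s+y) · P(S=s)P(Y=y)
 = 0·0.117 + 2·0.0975 + 4·0.1755 + 2·0.117 + 4·0.0975 + 6·0.1755 + 6·0.066 + 8·0.055 + 10·0.099
 = 0 + 0.195 + 0.702 + 0.234 + 0.39 + 1.053 + 0.396 + 0.44 + 0.99
 = 4.4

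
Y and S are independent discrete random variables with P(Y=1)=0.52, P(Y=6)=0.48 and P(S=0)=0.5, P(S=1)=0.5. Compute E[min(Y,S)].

0.5

E[min(Y,S)] = Σ_y Σ_s min(y,s) · P(Y=y)P(S=s)
 = 0·0.26 + 1·0.26 + 0·0.24 + 1·0.24
 = 0 + 0.26 + 0 + 0.24
 = 0.5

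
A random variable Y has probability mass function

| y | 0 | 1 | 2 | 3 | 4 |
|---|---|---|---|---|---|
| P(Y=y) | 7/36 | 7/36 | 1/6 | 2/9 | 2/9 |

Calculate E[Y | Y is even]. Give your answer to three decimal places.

P(Y is even) = 7/36 + 1/6 + 2/9 = 7/12.
E[Y | Y is even] = [0·7/36 + 2·1/6 + 4·2/9] / (7/12)
 = 11/9 / (7/12)
 = 44/21

2.095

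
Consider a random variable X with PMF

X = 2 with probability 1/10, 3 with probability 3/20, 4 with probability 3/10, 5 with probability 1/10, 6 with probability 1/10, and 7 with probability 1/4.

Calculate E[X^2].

E[X^2] = Σ x^2·P(X=x)
 = 4·1/10 + 9·3/20 + 16·3/10 + 25·1/10 + 36·1/10 + 49·1/4
 = 2/5 + 27/20 + 24/5 + 5/2 + 18/5 + 49/4
 = 249/10

24.9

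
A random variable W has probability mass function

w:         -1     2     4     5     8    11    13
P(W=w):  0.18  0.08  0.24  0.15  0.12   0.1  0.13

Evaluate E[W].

5.44

E[W] = Σ w·P(W=w)
 = (-1)·0.18 + 2·0.08 + 4·0.24 + 5·0.15 + 8·0.12 + 11·0.1 + 13·0.13
 = (-0.18) + 0.16 + 0.96 + 0.75 + 0.96 + 1.1 + 1.69
 = 5.44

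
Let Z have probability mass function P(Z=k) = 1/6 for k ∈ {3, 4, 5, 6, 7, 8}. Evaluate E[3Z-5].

11.5

E[3Z-5] = Σ (3z-5)·P(Z=z)
 = 4·1/6 + 7·1/6 + 10·1/6 + 13·1/6 + 16·1/6 + 19·1/6
 = 2/3 + 7/6 + 5/3 + 13/6 + 8/3 + 19/6
 = 23/2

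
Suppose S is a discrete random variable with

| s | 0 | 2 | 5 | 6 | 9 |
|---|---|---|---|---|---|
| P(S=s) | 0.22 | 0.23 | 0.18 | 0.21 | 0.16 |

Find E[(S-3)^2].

E[(S-3)^2] = Σ (s-3)^2·P(S=s)
 = 9·0.22 + 1·0.23 + 4·0.18 + 9·0.21 + 36·0.16
 = 1.98 + 0.23 + 0.72 + 1.89 + 5.76
 = 10.58

10.58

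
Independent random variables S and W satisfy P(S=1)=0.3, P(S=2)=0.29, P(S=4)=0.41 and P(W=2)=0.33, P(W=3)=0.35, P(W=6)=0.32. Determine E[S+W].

E[S+W] = Σ_s Σ_w (s+w) · P(S=s)P(W=w)
 = 3·0.099 + 4·0.105 + 7·0.096 + 4·0.0957 + 5·0.1015 + 8·0.0928 + 6·0.1353 + 7·0.1435 + 10·0.1312
 = 0.297 + 0.42 + 0.672 + 0.3828 + 0.5075 + 0.7424 + 0.8118 + 1.0045 + 1.312
 = 6.15

6.15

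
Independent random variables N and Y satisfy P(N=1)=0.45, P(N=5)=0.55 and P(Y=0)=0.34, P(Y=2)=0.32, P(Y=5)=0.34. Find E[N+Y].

5.54

E[N+Y] = Σ_n Σ_y (n+y) · P(N=n)P(Y=y)
 = 1·0.153 + 3·0.144 + 6·0.153 + 5·0.187 + 7·0.176 + 10·0.187
 = 0.153 + 0.432 + 0.918 + 0.935 + 1.232 + 1.87
 = 5.54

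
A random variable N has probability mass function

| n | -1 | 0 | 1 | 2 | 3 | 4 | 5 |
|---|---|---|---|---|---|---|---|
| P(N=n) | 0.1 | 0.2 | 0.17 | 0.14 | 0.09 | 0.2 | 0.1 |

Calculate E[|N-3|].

1.88

E[|N-3|] = Σ |n-3|·P(N=n)
 = 4·0.1 + 3·0.2 + 2·0.17 + 1·0.14 + 0·0.09 + 1·0.2 + 2·0.1
 = 0.4 + 0.6 + 0.34 + 0.14 + 0 + 0.2 + 0.2
 = 1.88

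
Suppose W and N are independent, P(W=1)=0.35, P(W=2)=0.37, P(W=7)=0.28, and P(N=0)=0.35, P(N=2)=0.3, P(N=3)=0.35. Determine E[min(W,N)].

E[min(W,N)] = Σ_w Σ_n min(w,n) · P(W=w)P(N=n)
 = 0·0.1225 + 1·0.105 + 1·0.1225 + 0·0.1295 + 2·0.111 + 2·0.1295 + 0·0.098 + 2·0.084 + 3·0.098
 = 0 + 0.105 + 0.1225 + 0 + 0.222 + 0.259 + 0 + 0.168 + 0.294
 = 1.1705

1.1705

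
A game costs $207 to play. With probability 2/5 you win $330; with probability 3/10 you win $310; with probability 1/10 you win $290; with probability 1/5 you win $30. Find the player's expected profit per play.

53

E[payout] = 330·2/5 + 310·3/10 + 290·1/10 + 30·1/5
 = 132 + 93 + 29 + 6
 = 260
Net = 260 - 207 = 53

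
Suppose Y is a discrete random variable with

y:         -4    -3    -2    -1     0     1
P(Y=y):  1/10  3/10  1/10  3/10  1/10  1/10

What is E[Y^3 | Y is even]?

P(Y is even) = 1/10 + 1/10 + 1/10 = 3/10.
E[Y^3 | Y is even] = [(-64)·1/10 + (-8)·1/10 + 0·1/10] / (3/10)
 = -36/5 / (3/10)
 = -24

-24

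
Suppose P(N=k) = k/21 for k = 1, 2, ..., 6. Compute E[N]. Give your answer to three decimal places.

E[N] = Σ n·P(N=n)
 = 1·1/21 + 2·2/21 + 3·1/7 + 4·4/21 + 5·5/21 + 6·2/7
 = 1/21 + 4/21 + 3/7 + 16/21 + 25/21 + 12/7
 = 13/3

4.333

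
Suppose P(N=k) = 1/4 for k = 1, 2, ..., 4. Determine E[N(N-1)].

5

E[N(N-1)] = Σ n(n-1)·P(N=n)
 = 0·1/4 + 2·1/4 + 6·1/4 + 12·1/4
 = 0 + 1/2 + 3/2 + 3
 = 5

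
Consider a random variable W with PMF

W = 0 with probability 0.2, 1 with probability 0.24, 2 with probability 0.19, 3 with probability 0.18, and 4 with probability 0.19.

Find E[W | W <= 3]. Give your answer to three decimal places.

P(W <= 3) = 0.2 + 0.24 + 0.19 + 0.18 = 0.81.
E[W | W <= 3] = [0·0.2 + 1·0.24 + 2·0.19 + 3·0.18] / 0.81
 = 1.16 / 0.81
 = 116/81

1.432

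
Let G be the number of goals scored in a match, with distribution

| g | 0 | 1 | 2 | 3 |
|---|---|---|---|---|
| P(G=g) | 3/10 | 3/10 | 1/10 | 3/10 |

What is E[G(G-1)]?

2

E[G(G-1)] = Σ g(g-1)·P(G=g)
 = 0·3/10 + 0·3/10 + 2·1/10 + 6·3/10
 = 0 + 0 + 1/5 + 9/5
 = 2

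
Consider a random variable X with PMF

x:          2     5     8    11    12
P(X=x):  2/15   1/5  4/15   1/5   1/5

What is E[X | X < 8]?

P(X < 8) = 2/15 + 1/5 = 1/3.
E[X | X < 8] = [2·2/15 + 5·1/5] / (1/3)
 = 19/15 / (1/3)
 = 19/5

3.8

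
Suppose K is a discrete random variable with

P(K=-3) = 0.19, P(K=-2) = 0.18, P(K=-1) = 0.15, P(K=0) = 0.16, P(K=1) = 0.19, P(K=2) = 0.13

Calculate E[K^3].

-5.49

E[K^3] = Σ k^3·P(K=k)
 = (-27)·0.19 + (-8)·0.18 + (-1)·0.15 + 0·0.16 + 1·0.19 + 8·0.13
 = (-5.13) + (-1.44) + (-0.15) + 0 + 0.19 + 1.04
 = -5.49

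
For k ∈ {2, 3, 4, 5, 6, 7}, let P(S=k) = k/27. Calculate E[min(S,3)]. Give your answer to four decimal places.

E[min(S,3)] = Σ min(s,3)·P(S=s)
 = 2·2/27 + 3·1/9 + 3·4/27 + 3·5/27 + 3·2/9 + 3·7/27
 = 4/27 + 1/3 + 4/9 + 5/9 + 2/3 + 7/9
 = 79/27

2.9259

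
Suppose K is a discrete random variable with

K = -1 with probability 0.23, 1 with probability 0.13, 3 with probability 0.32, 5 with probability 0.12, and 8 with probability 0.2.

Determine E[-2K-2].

-8.12

E[-2K-2] = Σ (-2k-2)·P(K=k)
 = 0·0.23 + (-4)·0.13 + (-8)·0.32 + (-12)·0.12 + (-18)·0.2
 = 0 + (-0.52) + (-2.56) + (-1.44) + (-3.6)
 = -8.12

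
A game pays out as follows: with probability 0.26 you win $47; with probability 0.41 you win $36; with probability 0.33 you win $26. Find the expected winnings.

E[payout] = 47·0.26 + 36·0.41 + 26·0.33
 = 12.22 + 14.76 + 8.58
 = 35.56

35.56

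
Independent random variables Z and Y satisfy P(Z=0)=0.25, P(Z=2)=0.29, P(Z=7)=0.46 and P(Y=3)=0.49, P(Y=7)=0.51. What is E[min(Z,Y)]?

E[min(Z,Y)] = Σ_z Σ_y min(z,y) · P(Z=z)P(Y=y)
 = 0·0.1225 + 0·0.1275 + 2·0.1421 + 2·0.1479 + 3·0.2254 + 7·0.2346
 = 0 + 0 + 0.2842 + 0.2958 + 0.6762 + 1.6422
 = 2.8984

2.8984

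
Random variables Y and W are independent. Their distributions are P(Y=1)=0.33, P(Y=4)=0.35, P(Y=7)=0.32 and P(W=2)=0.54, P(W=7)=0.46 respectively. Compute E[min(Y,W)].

E[min(Y,W)] = Σ_y Σ_w min(y,w) · P(Y=y)P(W=w)
 = 1·0.1782 + 1·0.1518 + 2·0.189 + 4·0.161 + 2·0.1728 + 7·0.1472
 = 0.1782 + 0.1518 + 0.378 + 0.644 + 0.3456 + 1.0304
 = 2.728

2.728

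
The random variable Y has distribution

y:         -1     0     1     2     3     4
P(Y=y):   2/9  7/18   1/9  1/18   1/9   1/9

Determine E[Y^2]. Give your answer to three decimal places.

E[Y^2] = Σ y^2·P(Y=y)
 = 1·2/9 + 0·7/18 + 1·1/9 + 4·1/18 + 9·1/9 + 16·1/9
 = 2/9 + 0 + 1/9 + 2/9 + 1 + 16/9
 = 10/3

3.333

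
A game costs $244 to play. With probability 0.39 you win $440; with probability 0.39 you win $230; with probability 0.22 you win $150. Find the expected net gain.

50.3

E[payout] = 440·0.39 + 230·0.39 + 150·0.22
 = 171.6 + 89.7 + 33
 = 294.3
Net = 294.3 - 244 = 50.3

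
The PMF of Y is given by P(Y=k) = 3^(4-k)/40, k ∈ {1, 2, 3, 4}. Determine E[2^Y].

E[2^Y] = Σ 2^y·P(Y=y)
 = 2·27/40 + 4·9/40 + 8·3/40 + 16·1/40
 = 27/20 + 9/10 + 3/5 + 2/5
 = 13/4

3.25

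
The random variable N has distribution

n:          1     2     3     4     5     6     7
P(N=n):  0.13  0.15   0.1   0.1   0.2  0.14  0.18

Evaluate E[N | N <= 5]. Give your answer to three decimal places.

3.132

P(N <= 5) = 0.13 + 0.15 + 0.1 + 0.1 + 0.2 = 0.68.
E[N | N <= 5] = [1·0.13 + 2·0.15 + 3·0.1 + 4·0.1 + 5·0.2] / 0.68
 = 2.13 / 0.68
 = 213/68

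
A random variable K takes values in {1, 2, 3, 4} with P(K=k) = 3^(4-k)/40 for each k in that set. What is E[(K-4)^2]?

7.05

E[(K-4)^2] = Σ (k-4)^2·P(K=k)
 = 9·27/40 + 4·9/40 + 1·3/40 + 0·1/40
 = 243/40 + 9/10 + 3/40 + 0
 = 141/20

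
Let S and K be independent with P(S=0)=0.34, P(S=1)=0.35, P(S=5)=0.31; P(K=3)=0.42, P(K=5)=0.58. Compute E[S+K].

E[S+K] = Σ_s Σ_k (s+k) · P(S=s)P(K=k)
 = 3·0.1428 + 5·0.1972 + 4·0.147 + 6·0.203 + 8·0.1302 + 10·0.1798
 = 0.4284 + 0.986 + 0.588 + 1.218 + 1.0416 + 1.798
 = 6.06

6.06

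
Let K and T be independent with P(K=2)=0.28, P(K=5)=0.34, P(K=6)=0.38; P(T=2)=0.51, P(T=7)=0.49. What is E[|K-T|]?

E[|K-T|] = Σ_k Σ_t |k-t| · P(K=k)P(T=t)
 = 0·0.1428 + 5·0.1372 + 3·0.1734 + 2·0.1666 + 4·0.1938 + 1·0.1862
 = 0 + 0.686 + 0.5202 + 0.3332 + 0.7752 + 0.1862
 = 2.5008

2.5008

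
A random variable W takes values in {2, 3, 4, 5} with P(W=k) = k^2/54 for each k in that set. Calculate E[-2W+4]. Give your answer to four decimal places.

-4.2963

E[-2W+4] = Σ (-2w+4)·P(W=w)
 = 0·2/27 + (-2)·1/6 + (-4)·8/27 + (-6)·25/54
 = 0 + (-1/3) + (-32/27) + (-25/9)
 = -116/27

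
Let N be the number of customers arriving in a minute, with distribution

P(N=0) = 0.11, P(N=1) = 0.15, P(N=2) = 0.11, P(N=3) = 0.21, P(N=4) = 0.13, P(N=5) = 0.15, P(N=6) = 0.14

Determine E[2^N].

E[2^N] = Σ 2^n·P(N=n)
 = 1·0.11 + 2·0.15 + 4·0.11 + 8·0.21 + 16·0.13 + 32·0.15 + 64·0.14
 = 0.11 + 0.3 + 0.44 + 1.68 + 2.08 + 4.8 + 8.96
 = 18.37

18.37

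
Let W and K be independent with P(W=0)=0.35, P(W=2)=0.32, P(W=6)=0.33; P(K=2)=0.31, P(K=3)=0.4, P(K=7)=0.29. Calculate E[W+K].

E[W+K] = Σ_w Σ_k (w+k) · P(W=w)P(K=k)
 = 2·0.1085 + 3·0.14 + 7·0.1015 + 4·0.0992 + 5·0.128 + 9·0.0928 + 8·0.1023 + 9·0.132 + 13·0.0957
 = 0.217 + 0.42 + 0.7105 + 0.3968 + 0.64 + 0.8352 + 0.8184 + 1.188 + 1.2441
 = 6.47

6.47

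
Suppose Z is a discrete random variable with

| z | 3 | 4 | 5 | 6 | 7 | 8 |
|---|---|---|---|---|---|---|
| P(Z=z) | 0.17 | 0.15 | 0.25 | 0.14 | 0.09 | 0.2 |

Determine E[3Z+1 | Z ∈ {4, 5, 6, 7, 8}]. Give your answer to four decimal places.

18.7831

P(Z ∈ {4, 5, 6, 7, 8}) = 0.15 + 0.25 + 0.14 + 0.09 + 0.2 = 0.83.
E[3Z+1 | Z ∈ {4, 5, 6, 7, 8}] = [13·0.15 + 16·0.25 + 19·0.14 + 22·0.09 + 25·0.2] / 0.83
 = 15.59 / 0.83
 = 1559/83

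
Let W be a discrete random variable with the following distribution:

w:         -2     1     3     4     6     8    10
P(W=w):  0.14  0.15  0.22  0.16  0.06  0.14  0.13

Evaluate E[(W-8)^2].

E[(W-8)^2] = Σ (w-8)^2·P(W=w)
 = 100·0.14 + 49·0.15 + 25·0.22 + 16·0.16 + 4·0.06 + 0·0.14 + 4·0.13
 = 14 + 7.35 + 5.5 + 2.56 + 0.24 + 0 + 0.52
 = 30.17

30.17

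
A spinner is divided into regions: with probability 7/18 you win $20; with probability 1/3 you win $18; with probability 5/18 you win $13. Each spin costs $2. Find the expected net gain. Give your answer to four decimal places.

15.3889

E[payout] = 20·7/18 + 18·1/3 + 13·5/18
 = 70/9 + 6 + 65/18
 = 313/18
Net = 313/18 - 2 = 277/18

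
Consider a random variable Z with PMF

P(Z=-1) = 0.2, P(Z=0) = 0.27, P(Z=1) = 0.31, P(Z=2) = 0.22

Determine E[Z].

0.55

E[Z] = Σ z·P(Z=z)
 = (-1)·0.2 + 0·0.27 + 1·0.31 + 2·0.22
 = (-0.2) + 0 + 0.31 + 0.44
 = 0.55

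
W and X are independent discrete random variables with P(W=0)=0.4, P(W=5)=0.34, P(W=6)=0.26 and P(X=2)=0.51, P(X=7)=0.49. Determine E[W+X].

E[W+X] = Σ_w Σ_x (w+x) · P(W=w)P(X=x)
 = 2·0.204 + 7·0.196 + 7·0.1734 + 12·0.1666 + 8·0.1326 + 13·0.1274
 = 0.408 + 1.372 + 1.2138 + 1.9992 + 1.0608 + 1.6562
 = 7.71

7.71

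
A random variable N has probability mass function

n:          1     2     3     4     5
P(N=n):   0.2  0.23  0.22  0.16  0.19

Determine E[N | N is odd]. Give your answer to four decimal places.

P(N is odd) = 0.2 + 0.22 + 0.19 = 0.61.
E[N | N is odd] = [1·0.2 + 3·0.22 + 5·0.19] / 0.61
 = 1.81 / 0.61
 = 181/61

2.9672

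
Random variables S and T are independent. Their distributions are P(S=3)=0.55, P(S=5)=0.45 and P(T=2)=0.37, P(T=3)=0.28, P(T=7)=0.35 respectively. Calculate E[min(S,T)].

E[min(S,T)] = Σ_s Σ_t min(s,t) · P(S=s)P(T=t)
 = 2·0.2035 + 3·0.154 + 3·0.1925 + 2·0.1665 + 3·0.126 + 5·0.1575
 = 0.407 + 0.462 + 0.5775 + 0.333 + 0.378 + 0.7875
 = 2.945

2.945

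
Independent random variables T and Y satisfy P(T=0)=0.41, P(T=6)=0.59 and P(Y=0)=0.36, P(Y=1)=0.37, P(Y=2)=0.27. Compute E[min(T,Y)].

E[min(T,Y)] = Σ_t Σ_y min(t,y) · P(T=t)P(Y=y)
 = 0·0.1476 + 0·0.1517 + 0·0.1107 + 0·0.2124 + 1·0.2183 + 2·0.1593
 = 0 + 0 + 0 + 0 + 0.2183 + 0.3186
 = 0.5369

0.5369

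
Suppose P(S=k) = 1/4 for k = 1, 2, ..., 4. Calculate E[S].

E[S] = Σ s·P(S=s)
 = 1·1/4 + 2·1/4 + 3·1/4 + 4·1/4
 = 1/4 + 1/2 + 3/4 + 1
 = 5/2

2.5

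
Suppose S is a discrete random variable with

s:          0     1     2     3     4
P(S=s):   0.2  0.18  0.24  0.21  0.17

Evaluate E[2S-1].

2.94

E[2S-1] = Σ (2s-1)·P(S=s)
 = (-1)·0.2 + 1·0.18 + 3·0.24 + 5·0.21 + 7·0.17
 = (-0.2) + 0.18 + 0.72 + 1.05 + 1.19
 = 2.94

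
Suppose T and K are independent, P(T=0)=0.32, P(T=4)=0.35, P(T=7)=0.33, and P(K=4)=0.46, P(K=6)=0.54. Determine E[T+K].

E[T+K] = Σ_t Σ_k (t+k) · P(T=t)P(K=k)
 = 4·0.1472 + 6·0.1728 + 8·0.161 + 10·0.189 + 11·0.1518 + 13·0.1782
 = 0.5888 + 1.0368 + 1.288 + 1.89 + 1.6698 + 2.3166
 = 8.79

8.79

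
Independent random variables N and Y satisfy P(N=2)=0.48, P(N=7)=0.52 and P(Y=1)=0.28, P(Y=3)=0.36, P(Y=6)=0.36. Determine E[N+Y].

8.12

E[N+Y] = Σ_n Σ_y (n+y) · P(N=n)P(Y=y)
 = 3·0.1344 + 5·0.1728 + 8·0.1728 + 8·0.1456 + 10·0.1872 + 13·0.1872
 = 0.4032 + 0.864 + 1.3824 + 1.1648 + 1.872 + 2.4336
 = 8.12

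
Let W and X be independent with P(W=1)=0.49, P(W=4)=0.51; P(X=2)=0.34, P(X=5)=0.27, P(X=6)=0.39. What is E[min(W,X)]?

E[min(W,X)] = Σ_w Σ_x min(w,x) · P(W=w)P(X=x)
 = 1·0.1666 + 1·0.1323 + 1·0.1911 + 2·0.1734 + 4·0.1377 + 4·0.1989
 = 0.1666 + 0.1323 + 0.1911 + 0.3468 + 0.5508 + 0.7956
 = 2.1832

2.1832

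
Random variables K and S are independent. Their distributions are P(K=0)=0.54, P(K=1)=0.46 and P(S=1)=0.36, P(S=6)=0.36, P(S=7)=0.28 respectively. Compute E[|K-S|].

E[|K-S|] = Σ_k Σ_s |k-s| · P(K=k)P(S=s)
 = 1·0.1944 + 6·0.1944 + 7·0.1512 + 0·0.1656 + 5·0.1656 + 6·0.1288
 = 0.1944 + 1.1664 + 1.0584 + 0 + 0.828 + 0.7728
 = 4.02

4.02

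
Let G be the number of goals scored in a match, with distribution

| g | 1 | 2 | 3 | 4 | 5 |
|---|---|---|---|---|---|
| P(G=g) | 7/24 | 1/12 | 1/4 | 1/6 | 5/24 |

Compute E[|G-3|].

E[|G-3|] = Σ |g-3|·P(G=g)
 = 2·7/24 + 1·1/12 + 0·1/4 + 1·1/6 + 2·5/24
 = 7/12 + 1/12 + 0 + 1/6 + 5/12
 = 5/4

1.25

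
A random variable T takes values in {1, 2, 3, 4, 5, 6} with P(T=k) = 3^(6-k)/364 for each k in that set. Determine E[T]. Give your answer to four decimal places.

1.4918

E[T] = Σ t·P(T=t)
 = 1·243/364 + 2·81/364 + 3·27/364 + 4·9/364 + 5·3/364 + 6·1/364
 = 243/364 + 81/182 + 81/364 + 9/91 + 15/364 + 3/182
 = 543/364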